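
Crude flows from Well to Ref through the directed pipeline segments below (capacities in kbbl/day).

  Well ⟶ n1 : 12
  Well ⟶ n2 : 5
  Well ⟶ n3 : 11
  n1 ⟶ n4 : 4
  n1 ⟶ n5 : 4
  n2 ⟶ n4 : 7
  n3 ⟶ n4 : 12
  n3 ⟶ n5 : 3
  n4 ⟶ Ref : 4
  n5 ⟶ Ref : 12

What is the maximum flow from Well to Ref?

Augment Well→n1→n4→Ref: bottleneck 4, flow now 4.
Augment Well→n1→n5→Ref: bottleneck 4, flow now 8.
Augment Well→n3→n5→Ref: bottleneck 3, flow now 11.
No augmenting path remains; maximum flow = 11.
In the residual graph, reachable from Well: {Well, n1, n2, n3, n4}.
Min-cut edges: n1→n5 (4), n3→n5 (3), n4→Ref (4); capacity 4 + 3 + 4 = 11.
This cut is saturated, so no flow can exceed 11.

11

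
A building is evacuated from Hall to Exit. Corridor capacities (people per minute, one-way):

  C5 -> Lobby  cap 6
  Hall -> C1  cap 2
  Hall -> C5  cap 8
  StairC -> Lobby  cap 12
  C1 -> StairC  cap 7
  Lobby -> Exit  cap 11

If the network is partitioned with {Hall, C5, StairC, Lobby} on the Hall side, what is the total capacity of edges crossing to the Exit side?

13

Edges leaving {Hall, C5, StairC, Lobby}: Hall→C1 (2), Lobby→Exit (11).
Cut capacity = 2 + 11 = 13.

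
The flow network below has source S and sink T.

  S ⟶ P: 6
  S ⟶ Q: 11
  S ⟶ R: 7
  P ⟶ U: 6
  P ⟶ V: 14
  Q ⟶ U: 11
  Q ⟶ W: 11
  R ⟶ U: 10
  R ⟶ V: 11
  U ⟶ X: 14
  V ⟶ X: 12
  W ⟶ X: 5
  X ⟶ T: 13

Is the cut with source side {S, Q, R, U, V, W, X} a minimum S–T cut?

Given cut capacity: 6 + 13 = 19.
Augment S→P→U→X→T: bottleneck 6, flow now 6.
Augment S→Q→U→X→T: bottleneck 7, flow now 13.
No augmenting path remains; maximum flow = 13.
In the residual graph, reachable from S: {S, P, Q, R, U, V, W, X}.
Min-cut edges: X→T (13); capacity 13 = 13.
Cut capacity 19 exceeds the max flow 13, so it is not minimum.

No — its capacity is 19, but the minimum cut has capacity 13.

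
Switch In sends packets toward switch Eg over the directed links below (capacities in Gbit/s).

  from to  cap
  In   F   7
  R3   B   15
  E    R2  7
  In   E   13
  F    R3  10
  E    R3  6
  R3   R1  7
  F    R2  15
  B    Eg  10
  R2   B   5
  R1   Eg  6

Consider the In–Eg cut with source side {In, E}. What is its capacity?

Edges leaving {In, E}: In→F (7), E→R2 (7), E→R3 (6).
Cut capacity = 7 + 7 + 6 = 20.

20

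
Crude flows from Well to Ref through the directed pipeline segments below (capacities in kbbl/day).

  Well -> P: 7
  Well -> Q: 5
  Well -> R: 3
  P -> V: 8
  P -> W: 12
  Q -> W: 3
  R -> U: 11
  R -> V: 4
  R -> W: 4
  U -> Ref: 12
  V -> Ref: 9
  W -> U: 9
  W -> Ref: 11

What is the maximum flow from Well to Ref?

13

Augment Well→P→V→Ref: bottleneck 7, flow now 7.
Augment Well→Q→W→Ref: bottleneck 3, flow now 10.
Augment Well→R→U→Ref: bottleneck 3, flow now 13.
No augmenting path remains; maximum flow = 13.
In the residual graph, reachable from Well: {Well, Q}.
Min-cut edges: Well→P (7), Well→R (3), Q→W (3); capacity 7 + 3 + 3 = 13.
This cut is saturated, so no flow can exceed 13.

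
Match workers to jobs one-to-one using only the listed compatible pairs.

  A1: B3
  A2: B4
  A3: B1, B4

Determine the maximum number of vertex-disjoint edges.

Unit-capacity flow: source→left, listed edges, right→sink; max matching = max flow.
Augmenting path A1→B3 (+1); matched 1.
Augmenting path A2→B4 (+1); matched 2.
Augmenting path A3→B1 (+1); matched 3.
No augmenting path remains; maximum matching = 3.
König certificate: {A1, A2, A3} is a vertex cover of size 3 (every listed pair touches it), so no matching can be larger.

3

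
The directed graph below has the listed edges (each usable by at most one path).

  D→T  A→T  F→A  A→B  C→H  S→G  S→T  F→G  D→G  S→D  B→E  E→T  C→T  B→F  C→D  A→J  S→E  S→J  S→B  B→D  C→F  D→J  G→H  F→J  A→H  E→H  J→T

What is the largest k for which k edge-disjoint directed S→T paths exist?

5

Assign every edge capacity 1; by Menger, the answer equals the max flow.
Path S→T (+1); total 1.
Path S→D→T (+1); total 2.
Path S→E→T (+1); total 3.
Path S→J→T (+1); total 4.
Path S→B→F→A→T (+1); total 5.
No residual S→T path; max flow = 5.
Certifying cut of size 5: {S→B, S→D, S→E, S→J, S→T}.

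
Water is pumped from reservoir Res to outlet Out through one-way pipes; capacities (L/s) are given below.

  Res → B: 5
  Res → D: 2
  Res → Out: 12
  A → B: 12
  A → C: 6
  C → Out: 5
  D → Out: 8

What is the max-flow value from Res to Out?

14

Augment Res→Out: bottleneck 12, flow now 12.
Augment Res→D→Out: bottleneck 2, flow now 14.
No augmenting path remains; maximum flow = 14.
In the residual graph, reachable from Res: {Res, B}.
Min-cut edges: Res→D (2), Res→Out (12); capacity 2 + 12 = 14.
This cut is saturated, so no flow can exceed 14.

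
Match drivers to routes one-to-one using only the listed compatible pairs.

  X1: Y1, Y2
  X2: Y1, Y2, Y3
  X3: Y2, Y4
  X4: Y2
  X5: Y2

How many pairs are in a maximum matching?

Unit-capacity flow: source→left, listed edges, right→sink; max matching = max flow.
Augmenting path X1→Y1 (+1); matched 1.
Augmenting path X2→Y2 (+1); matched 2.
Augmenting path X3→Y4 (+1); matched 3.
Augmenting path X4→Y2→X2→Y3 (+1); matched 4.
No augmenting path remains; maximum matching = 4.
König certificate: {X1, X2, X3, Y2} is a vertex cover of size 4 (every listed pair touches it), so no matching can be larger.

4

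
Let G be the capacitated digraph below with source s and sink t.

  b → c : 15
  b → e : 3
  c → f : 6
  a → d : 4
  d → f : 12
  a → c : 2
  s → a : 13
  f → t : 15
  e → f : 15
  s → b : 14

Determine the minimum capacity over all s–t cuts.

Augment s→a→c→f→t: bottleneck 2, flow now 2.
Augment s→a→d→f→t: bottleneck 4, flow now 6.
Augment s→b→c→f→t: bottleneck 4, flow now 10.
Augment s→b→e→f→t: bottleneck 3, flow now 13.
No augmenting path remains; maximum flow = 13.
By max-flow min-cut, the minimum cut capacity equals the max flow.
In the residual graph, reachable from s: {s, a, b, c}.
Min-cut edges: a→d (4), b→e (3), c→f (6); capacity 4 + 3 + 6 = 13.

13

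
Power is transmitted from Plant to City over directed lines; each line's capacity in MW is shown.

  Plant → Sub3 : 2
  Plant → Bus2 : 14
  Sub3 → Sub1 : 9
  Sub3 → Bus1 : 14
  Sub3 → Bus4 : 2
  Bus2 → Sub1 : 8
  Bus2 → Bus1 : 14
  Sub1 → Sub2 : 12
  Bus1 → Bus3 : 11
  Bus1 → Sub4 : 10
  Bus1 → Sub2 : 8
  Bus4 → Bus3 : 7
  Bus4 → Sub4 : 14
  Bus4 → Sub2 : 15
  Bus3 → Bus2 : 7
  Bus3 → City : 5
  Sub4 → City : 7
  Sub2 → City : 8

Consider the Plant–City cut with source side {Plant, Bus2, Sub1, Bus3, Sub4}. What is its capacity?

Edges leaving {Plant, Bus2, Sub1, Bus3, Sub4}: Plant→Sub3 (2), Bus2→Bus1 (14), Sub1→Sub2 (12), Bus3→City (5), Sub4→City (7).
Cut capacity = 2 + 14 + 12 + 5 + 7 = 40.

40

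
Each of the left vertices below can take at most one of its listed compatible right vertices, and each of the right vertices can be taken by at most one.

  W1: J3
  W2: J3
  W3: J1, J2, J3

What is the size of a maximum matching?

Unit-capacity flow: source→left, listed edges, right→sink; max matching = max flow.
Augmenting path W1→J3 (+1); matched 1.
Augmenting path W3→J1 (+1); matched 2.
No augmenting path remains; maximum matching = 2.
König certificate: {W3, J3} is a vertex cover of size 2 (every listed pair touches it), so no matching can be larger.

2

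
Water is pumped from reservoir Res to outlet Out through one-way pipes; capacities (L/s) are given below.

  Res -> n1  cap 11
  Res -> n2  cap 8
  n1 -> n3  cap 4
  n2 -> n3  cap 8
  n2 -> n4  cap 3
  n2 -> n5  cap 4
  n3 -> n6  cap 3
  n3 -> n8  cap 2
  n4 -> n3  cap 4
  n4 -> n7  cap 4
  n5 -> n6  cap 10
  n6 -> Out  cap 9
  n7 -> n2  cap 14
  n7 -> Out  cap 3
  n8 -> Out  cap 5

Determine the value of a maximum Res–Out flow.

Augment Res→n1→n3→n6→Out: bottleneck 3, flow now 3.
Augment Res→n1→n3→n8→Out: bottleneck 1, flow now 4.
Augment Res→n2→n3→n8→Out: bottleneck 1, flow now 5.
Augment Res→n2→n4→n7→Out: bottleneck 3, flow now 8.
Augment Res→n2→n5→n6→Out: bottleneck 4, flow now 12.
No augmenting path remains; maximum flow = 12.
In the residual graph, reachable from Res: {Res, n1}.
Min-cut edges: Res→n2 (8), n1→n3 (4); capacity 8 + 4 = 12.
This cut is saturated, so no flow can exceed 12.

12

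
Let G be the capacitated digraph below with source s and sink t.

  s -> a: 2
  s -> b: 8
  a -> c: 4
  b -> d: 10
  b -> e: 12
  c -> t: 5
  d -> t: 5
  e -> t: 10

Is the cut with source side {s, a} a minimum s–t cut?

No — its capacity is 12, but the minimum cut has capacity 10.

Given cut capacity: 8 + 4 = 12.
Augment s→a→c→t: bottleneck 2, flow now 2.
Augment s→b→d→t: bottleneck 5, flow now 7.
Augment s→b→e→t: bottleneck 3, flow now 10.
No augmenting path remains; maximum flow = 10.
In the residual graph, reachable from s: {s}.
Min-cut edges: s→a (2), s→b (8); capacity 2 + 8 = 10.
Cut capacity 12 exceeds the max flow 10, so it is not minimum.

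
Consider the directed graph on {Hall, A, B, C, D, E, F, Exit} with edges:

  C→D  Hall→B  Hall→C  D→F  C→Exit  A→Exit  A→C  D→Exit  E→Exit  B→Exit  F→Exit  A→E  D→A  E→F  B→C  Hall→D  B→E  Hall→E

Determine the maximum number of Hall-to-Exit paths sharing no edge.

Assign every edge capacity 1; by Menger, the answer equals the max flow.
Path Hall→B→Exit (+1); total 1.
Path Hall→C→Exit (+1); total 2.
Path Hall→D→Exit (+1); total 3.
Path Hall→E→Exit (+1); total 4.
No residual Hall→Exit path; max flow = 4.
Certifying cut of size 4: {Hall→B, Hall→C, Hall→D, Hall→E}.

4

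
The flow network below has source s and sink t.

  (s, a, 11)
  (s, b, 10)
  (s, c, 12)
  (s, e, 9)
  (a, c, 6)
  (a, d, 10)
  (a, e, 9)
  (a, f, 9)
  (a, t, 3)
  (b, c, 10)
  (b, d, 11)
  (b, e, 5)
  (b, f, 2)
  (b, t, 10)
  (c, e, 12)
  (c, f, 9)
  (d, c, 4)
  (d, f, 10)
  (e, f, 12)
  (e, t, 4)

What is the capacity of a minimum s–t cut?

17

Augment s→a→t: bottleneck 3, flow now 3.
Augment s→b→t: bottleneck 10, flow now 13.
Augment s→e→t: bottleneck 4, flow now 17.
No augmenting path remains; maximum flow = 17.
By max-flow min-cut, the minimum cut capacity equals the max flow.
In the residual graph, reachable from s: {s, a, c, d, e, f}.
Min-cut edges: s→b (10), a→t (3), e→t (4); capacity 10 + 3 + 4 = 17.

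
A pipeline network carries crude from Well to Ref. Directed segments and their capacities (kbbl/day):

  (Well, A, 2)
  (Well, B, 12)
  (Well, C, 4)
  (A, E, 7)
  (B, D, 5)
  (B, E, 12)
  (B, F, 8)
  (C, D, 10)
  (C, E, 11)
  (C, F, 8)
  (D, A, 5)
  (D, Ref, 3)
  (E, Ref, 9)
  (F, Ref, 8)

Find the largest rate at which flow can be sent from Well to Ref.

18

Augment Well→A→E→Ref: bottleneck 2, flow now 2.
Augment Well→B→D→Ref: bottleneck 3, flow now 5.
Augment Well→B→E→Ref: bottleneck 7, flow now 12.
Augment Well→B→F→Ref: bottleneck 2, flow now 14.
Augment Well→C→F→Ref: bottleneck 4, flow now 18.
No augmenting path remains; maximum flow = 18.
In the residual graph, reachable from Well: {Well}.
Min-cut edges: Well→A (2), Well→B (12), Well→C (4); capacity 2 + 12 + 4 = 18.
This cut is saturated, so no flow can exceed 18.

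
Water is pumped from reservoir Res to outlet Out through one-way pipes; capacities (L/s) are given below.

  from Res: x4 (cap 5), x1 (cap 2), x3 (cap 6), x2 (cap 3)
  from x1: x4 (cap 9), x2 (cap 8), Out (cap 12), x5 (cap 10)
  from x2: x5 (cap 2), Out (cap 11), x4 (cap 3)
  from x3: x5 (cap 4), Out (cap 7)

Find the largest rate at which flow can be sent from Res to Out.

11

Augment Res→x1→Out: bottleneck 2, flow now 2.
Augment Res→x2→Out: bottleneck 3, flow now 5.
Augment Res→x3→Out: bottleneck 6, flow now 11.
No augmenting path remains; maximum flow = 11.
In the residual graph, reachable from Res: {Res, x4}.
Min-cut edges: Res→x1 (2), Res→x2 (3), Res→x3 (6); capacity 2 + 3 + 6 = 11.
This cut is saturated, so no flow can exceed 11.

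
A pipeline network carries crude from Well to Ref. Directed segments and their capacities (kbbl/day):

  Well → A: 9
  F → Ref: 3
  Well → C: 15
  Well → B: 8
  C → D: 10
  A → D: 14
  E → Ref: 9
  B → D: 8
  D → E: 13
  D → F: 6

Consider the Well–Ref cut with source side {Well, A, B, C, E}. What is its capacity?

41

Edges leaving {Well, A, B, C, E}: A→D (14), B→D (8), C→D (10), E→Ref (9).
Cut capacity = 14 + 8 + 10 + 9 = 41.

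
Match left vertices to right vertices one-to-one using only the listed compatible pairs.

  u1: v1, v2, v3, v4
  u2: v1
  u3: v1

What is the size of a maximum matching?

Unit-capacity flow: source→left, listed edges, right→sink; max matching = max flow.
Augmenting path u1→v1 (+1); matched 1.
Augmenting path u2→v1→u1→v2 (+1); matched 2.
No augmenting path remains; maximum matching = 2.
König certificate: {u1, v1} is a vertex cover of size 2 (every listed pair touches it), so no matching can be larger.

2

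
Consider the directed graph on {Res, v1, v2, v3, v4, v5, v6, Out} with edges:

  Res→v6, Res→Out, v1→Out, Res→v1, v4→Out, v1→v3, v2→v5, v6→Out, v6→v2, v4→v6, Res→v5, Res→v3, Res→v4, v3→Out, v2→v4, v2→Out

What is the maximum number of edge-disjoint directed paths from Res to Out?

5

Assign every edge capacity 1; by Menger, the answer equals the max flow.
Path Res→Out (+1); total 1.
Path Res→v1→Out (+1); total 2.
Path Res→v3→Out (+1); total 3.
Path Res→v4→Out (+1); total 4.
Path Res→v6→Out (+1); total 5.
No residual Res→Out path; max flow = 5.
Certifying cut of size 5: {Res→Out, Res→v1, Res→v3, Res→v4, Res→v6}.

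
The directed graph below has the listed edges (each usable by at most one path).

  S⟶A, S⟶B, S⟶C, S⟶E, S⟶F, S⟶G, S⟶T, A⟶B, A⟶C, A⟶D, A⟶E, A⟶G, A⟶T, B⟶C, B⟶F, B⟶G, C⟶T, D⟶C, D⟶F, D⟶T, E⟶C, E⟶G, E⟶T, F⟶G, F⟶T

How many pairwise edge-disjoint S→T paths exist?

5

Assign every edge capacity 1; by Menger, the answer equals the max flow.
Path S→T (+1); total 1.
Path S→A→T (+1); total 2.
Path S→C→T (+1); total 3.
Path S→E→T (+1); total 4.
Path S→F→T (+1); total 5.
No residual S→T path; max flow = 5.
Certifying cut of size 5: {C→T, F→T, S→A, S→E, S→T}.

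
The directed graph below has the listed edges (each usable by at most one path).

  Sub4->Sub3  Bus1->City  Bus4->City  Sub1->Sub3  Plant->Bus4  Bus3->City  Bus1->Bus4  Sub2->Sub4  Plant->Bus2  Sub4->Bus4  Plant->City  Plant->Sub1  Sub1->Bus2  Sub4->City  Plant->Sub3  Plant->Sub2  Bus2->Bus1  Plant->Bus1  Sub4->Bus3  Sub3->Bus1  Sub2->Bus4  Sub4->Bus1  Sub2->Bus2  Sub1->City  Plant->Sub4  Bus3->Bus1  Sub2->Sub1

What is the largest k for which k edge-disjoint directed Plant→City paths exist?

6

Assign every edge capacity 1; by Menger, the answer equals the max flow.
Path Plant→City (+1); total 1.
Path Plant→Sub1→City (+1); total 2.
Path Plant→Sub4→City (+1); total 3.
Path Plant→Bus4→City (+1); total 4.
Path Plant→Bus1→City (+1); total 5.
Path Plant→Sub2→Sub4→Bus3→City (+1); total 6.
No residual Plant→City path; max flow = 6.
Certifying cut of size 6: {Bus1→City, Bus4→City, Plant→City, Plant→Sub1, Plant→Sub2, Plant→Sub4}.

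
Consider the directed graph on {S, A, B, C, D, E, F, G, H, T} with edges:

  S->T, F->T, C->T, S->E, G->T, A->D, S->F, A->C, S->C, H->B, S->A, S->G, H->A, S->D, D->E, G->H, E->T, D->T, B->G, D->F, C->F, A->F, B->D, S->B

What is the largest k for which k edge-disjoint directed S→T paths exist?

6

Assign every edge capacity 1; by Menger, the answer equals the max flow.
Path S→T (+1); total 1.
Path S→C→T (+1); total 2.
Path S→D→T (+1); total 3.
Path S→E→T (+1); total 4.
Path S→F→T (+1); total 5.
Path S→G→T (+1); total 6.
No residual S→T path; max flow = 6.
Certifying cut of size 6: {C→T, D→T, E→T, F→T, G→T, S→T}.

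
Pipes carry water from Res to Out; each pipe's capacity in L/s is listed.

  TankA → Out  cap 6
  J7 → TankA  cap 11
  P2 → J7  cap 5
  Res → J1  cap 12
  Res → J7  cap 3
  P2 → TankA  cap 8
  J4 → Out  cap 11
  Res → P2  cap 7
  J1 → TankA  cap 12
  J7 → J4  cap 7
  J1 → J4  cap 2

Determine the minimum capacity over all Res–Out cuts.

15

Augment Res→J1→TankA→Out: bottleneck 6, flow now 6.
Augment Res→J1→J4→Out: bottleneck 2, flow now 8.
Augment Res→J7→J4→Out: bottleneck 3, flow now 11.
Augment Res→P2→J7→J4→Out: bottleneck 4, flow now 15.
No augmenting path remains; maximum flow = 15.
By max-flow min-cut, the minimum cut capacity equals the max flow.
In the residual graph, reachable from Res: {Res, J1, P2, J7, TankA}.
Min-cut edges: J1→J4 (2), J7→J4 (7), TankA→Out (6); capacity 2 + 7 + 6 = 15.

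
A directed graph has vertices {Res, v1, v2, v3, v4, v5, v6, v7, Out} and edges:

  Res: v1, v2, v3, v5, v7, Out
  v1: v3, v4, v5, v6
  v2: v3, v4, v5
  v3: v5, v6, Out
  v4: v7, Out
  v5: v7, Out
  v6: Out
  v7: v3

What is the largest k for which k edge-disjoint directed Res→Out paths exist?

Assign every edge capacity 1; by Menger, the answer equals the max flow.
Path Res→Out (+1); total 1.
Path Res→v3→Out (+1); total 2.
Path Res→v5→Out (+1); total 3.
Path Res→v1→v4→Out (+1); total 4.
Path Res→v2→v3→v6→Out (+1); total 5.
No residual Res→Out path; max flow = 5.
Certifying cut of size 5: {Res→Out, v3→Out, v4→Out, v5→Out, v6→Out}.

5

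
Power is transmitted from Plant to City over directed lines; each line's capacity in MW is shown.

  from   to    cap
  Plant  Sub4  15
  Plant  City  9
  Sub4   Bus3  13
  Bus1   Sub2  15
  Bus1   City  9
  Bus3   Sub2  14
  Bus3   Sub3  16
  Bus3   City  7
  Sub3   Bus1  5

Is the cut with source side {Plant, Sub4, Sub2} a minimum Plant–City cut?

No — its capacity is 22, but the minimum cut has capacity 21.

Given cut capacity: 9 + 13 = 22.
Augment Plant→City: bottleneck 9, flow now 9.
Augment Plant→Sub4→Bus3→City: bottleneck 7, flow now 16.
Augment Plant→Sub4→Bus3→Sub3→Bus1→City: bottleneck 5, flow now 21.
No augmenting path remains; maximum flow = 21.
In the residual graph, reachable from Plant: {Plant, Sub4, Bus3, Sub2, Sub3}.
Min-cut edges: Plant→City (9), Bus3→City (7), Sub3→Bus1 (5); capacity 9 + 7 + 5 = 21.
Cut capacity 22 exceeds the max flow 21, so it is not minimum.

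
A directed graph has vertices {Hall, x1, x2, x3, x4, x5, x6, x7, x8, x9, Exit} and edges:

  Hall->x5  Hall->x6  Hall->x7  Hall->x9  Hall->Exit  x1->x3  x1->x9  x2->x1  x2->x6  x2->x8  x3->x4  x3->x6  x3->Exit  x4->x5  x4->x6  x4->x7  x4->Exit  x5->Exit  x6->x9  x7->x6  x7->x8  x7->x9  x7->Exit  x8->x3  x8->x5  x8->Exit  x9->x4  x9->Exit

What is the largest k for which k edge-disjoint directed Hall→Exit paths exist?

5

Assign every edge capacity 1; by Menger, the answer equals the max flow.
Path Hall→Exit (+1); total 1.
Path Hall→x5→Exit (+1); total 2.
Path Hall→x7→Exit (+1); total 3.
Path Hall→x9→Exit (+1); total 4.
Path Hall→x6→x9→x4→Exit (+1); total 5.
No residual Hall→Exit path; max flow = 5.
Certifying cut of size 5: {Hall→Exit, Hall→x5, Hall→x6, Hall→x7, Hall→x9}.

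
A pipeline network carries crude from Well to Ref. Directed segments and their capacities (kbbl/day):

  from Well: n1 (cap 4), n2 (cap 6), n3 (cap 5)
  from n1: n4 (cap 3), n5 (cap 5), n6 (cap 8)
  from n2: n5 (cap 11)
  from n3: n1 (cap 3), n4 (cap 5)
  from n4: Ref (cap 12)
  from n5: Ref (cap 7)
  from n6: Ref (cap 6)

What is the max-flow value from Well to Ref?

Augment Well→n1→n4→Ref: bottleneck 3, flow now 3.
Augment Well→n1→n5→Ref: bottleneck 1, flow now 4.
Augment Well→n2→n5→Ref: bottleneck 6, flow now 10.
Augment Well→n3→n4→Ref: bottleneck 5, flow now 15.
No augmenting path remains; maximum flow = 15.
In the residual graph, reachable from Well: {Well}.
Min-cut edges: Well→n1 (4), Well→n2 (6), Well→n3 (5); capacity 4 + 6 + 5 = 15.
This cut is saturated, so no flow can exceed 15.

15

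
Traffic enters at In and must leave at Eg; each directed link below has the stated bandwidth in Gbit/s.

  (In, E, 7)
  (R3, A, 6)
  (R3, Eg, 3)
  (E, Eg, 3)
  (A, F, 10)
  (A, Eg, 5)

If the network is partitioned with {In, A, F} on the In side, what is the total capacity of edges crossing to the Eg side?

Edges leaving {In, A, F}: In→E (7), A→Eg (5).
Cut capacity = 7 + 5 = 12.

12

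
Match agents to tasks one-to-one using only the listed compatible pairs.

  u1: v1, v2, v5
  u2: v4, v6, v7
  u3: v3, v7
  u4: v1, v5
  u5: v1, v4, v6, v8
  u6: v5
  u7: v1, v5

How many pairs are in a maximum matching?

Unit-capacity flow: source→left, listed edges, right→sink; max matching = max flow.
Augmenting path u1→v1 (+1); matched 1.
Augmenting path u2→v4 (+1); matched 2.
Augmenting path u3→v3 (+1); matched 3.
Augmenting path u4→v5 (+1); matched 4.
Augmenting path u5→v6 (+1); matched 5.
Augmenting path u7→v1→u1→v2 (+1); matched 6.
No augmenting path remains; maximum matching = 6.
König certificate: {u1, u2, u3, u5, v1, v5} is a vertex cover of size 6 (every listed pair touches it), so no matching can be larger.

6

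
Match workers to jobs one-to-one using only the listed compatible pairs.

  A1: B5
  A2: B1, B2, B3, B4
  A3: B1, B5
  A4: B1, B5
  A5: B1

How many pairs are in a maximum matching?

Unit-capacity flow: source→left, listed edges, right→sink; max matching = max flow.
Augmenting path A1→B5 (+1); matched 1.
Augmenting path A2→B1 (+1); matched 2.
Augmenting path A3→B1→A2→B2 (+1); matched 3.
No augmenting path remains; maximum matching = 3.
König certificate: {A2, B1, B5} is a vertex cover of size 3 (every listed pair touches it), so no matching can be larger.

3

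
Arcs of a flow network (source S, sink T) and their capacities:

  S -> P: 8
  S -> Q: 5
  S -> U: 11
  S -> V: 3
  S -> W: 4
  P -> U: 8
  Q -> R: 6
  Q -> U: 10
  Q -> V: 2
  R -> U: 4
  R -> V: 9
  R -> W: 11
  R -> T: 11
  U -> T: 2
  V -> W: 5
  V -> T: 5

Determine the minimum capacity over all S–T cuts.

Augment S→U→T: bottleneck 2, flow now 2.
Augment S→V→T: bottleneck 3, flow now 5.
Augment S→Q→R→T: bottleneck 5, flow now 10.
No augmenting path remains; maximum flow = 10.
By max-flow min-cut, the minimum cut capacity equals the max flow.
In the residual graph, reachable from S: {S, P, U, W}.
Min-cut edges: S→Q (5), S→V (3), U→T (2); capacity 5 + 3 + 2 = 10.

10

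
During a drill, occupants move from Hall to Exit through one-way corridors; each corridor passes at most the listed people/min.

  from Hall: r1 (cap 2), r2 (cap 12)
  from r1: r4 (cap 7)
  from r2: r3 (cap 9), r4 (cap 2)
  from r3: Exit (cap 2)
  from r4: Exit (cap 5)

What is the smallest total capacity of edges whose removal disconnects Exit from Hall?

6

Augment Hall→r1→r4→Exit: bottleneck 2, flow now 2.
Augment Hall→r2→r3→Exit: bottleneck 2, flow now 4.
Augment Hall→r2→r4→Exit: bottleneck 2, flow now 6.
No augmenting path remains; maximum flow = 6.
By max-flow min-cut, the minimum cut capacity equals the max flow.
In the residual graph, reachable from Hall: {Hall, r2, r3}.
Min-cut edges: Hall→r1 (2), r2→r4 (2), r3→Exit (2); capacity 2 + 2 + 2 = 6.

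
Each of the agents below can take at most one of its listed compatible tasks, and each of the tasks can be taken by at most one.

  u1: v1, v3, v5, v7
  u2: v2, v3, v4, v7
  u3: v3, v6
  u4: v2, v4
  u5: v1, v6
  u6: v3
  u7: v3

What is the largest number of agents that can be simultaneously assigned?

6

Unit-capacity flow: source→left, listed edges, right→sink; max matching = max flow.
Augmenting path u1→v1 (+1); matched 1.
Augmenting path u2→v2 (+1); matched 2.
Augmenting path u3→v3 (+1); matched 3.
Augmenting path u4→v4 (+1); matched 4.
Augmenting path u5→v6 (+1); matched 5.
Augmenting path u6→v3→u3→v6→u5→v1→u1→v5 (+1); matched 6.
No augmenting path remains; maximum matching = 6.
König certificate: {u1, u2, u3, u4, u5, v3} is a vertex cover of size 6 (every listed pair touches it), so no matching can be larger.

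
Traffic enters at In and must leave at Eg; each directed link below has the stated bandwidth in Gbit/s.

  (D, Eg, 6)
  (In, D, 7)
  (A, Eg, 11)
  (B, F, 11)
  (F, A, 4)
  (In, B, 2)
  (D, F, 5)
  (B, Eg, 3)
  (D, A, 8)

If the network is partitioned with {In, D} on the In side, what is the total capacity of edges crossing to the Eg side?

21

Edges leaving {In, D}: In→B (2), D→F (5), D→A (8), D→Eg (6).
Cut capacity = 2 + 5 + 8 + 6 = 21.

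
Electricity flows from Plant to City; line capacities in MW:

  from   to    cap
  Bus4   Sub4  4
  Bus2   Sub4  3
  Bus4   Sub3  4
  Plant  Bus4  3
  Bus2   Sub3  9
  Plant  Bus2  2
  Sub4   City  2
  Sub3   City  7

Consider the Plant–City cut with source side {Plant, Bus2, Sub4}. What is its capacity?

Edges leaving {Plant, Bus2, Sub4}: Plant→Bus4 (3), Bus2→Sub3 (9), Sub4→City (2).
Cut capacity = 3 + 9 + 2 = 14.

14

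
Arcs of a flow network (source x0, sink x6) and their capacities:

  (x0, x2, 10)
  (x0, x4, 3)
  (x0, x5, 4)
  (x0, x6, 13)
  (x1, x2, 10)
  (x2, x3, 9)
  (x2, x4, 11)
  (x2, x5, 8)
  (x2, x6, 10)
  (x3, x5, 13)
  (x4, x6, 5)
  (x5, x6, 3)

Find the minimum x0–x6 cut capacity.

29

Augment x0→x6: bottleneck 13, flow now 13.
Augment x0→x2→x6: bottleneck 10, flow now 23.
Augment x0→x4→x6: bottleneck 3, flow now 26.
Augment x0→x5→x6: bottleneck 3, flow now 29.
No augmenting path remains; maximum flow = 29.
By max-flow min-cut, the minimum cut capacity equals the max flow.
In the residual graph, reachable from x0: {x0, x5}.
Min-cut edges: x0→x2 (10), x0→x4 (3), x0→x6 (13), x5→x6 (3); capacity 10 + 3 + 13 + 3 = 29.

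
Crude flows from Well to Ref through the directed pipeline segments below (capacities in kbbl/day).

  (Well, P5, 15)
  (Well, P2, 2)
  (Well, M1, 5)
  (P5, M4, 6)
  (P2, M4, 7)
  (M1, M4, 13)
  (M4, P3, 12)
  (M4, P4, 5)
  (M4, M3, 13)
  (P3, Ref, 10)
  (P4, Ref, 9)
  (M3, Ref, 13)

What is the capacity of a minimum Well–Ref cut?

13

Augment Well→P5→M4→P3→Ref: bottleneck 6, flow now 6.
Augment Well→P2→M4→P3→Ref: bottleneck 2, flow now 8.
Augment Well→M1→M4→P3→Ref: bottleneck 2, flow now 10.
Augment Well→M1→M4→P4→Ref: bottleneck 3, flow now 13.
No augmenting path remains; maximum flow = 13.
By max-flow min-cut, the minimum cut capacity equals the max flow.
In the residual graph, reachable from Well: {Well, P5}.
Min-cut edges: Well→P2 (2), Well→M1 (5), P5→M4 (6); capacity 2 + 5 + 6 = 13.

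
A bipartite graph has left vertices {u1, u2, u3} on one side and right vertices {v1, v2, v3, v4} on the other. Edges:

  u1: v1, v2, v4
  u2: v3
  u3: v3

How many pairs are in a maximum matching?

2

Unit-capacity flow: source→left, listed edges, right→sink; max matching = max flow.
Augmenting path u1→v1 (+1); matched 1.
Augmenting path u2→v3 (+1); matched 2.
No augmenting path remains; maximum matching = 2.
König certificate: {u1, v3} is a vertex cover of size 2 (every listed pair touches it), so no matching can be larger.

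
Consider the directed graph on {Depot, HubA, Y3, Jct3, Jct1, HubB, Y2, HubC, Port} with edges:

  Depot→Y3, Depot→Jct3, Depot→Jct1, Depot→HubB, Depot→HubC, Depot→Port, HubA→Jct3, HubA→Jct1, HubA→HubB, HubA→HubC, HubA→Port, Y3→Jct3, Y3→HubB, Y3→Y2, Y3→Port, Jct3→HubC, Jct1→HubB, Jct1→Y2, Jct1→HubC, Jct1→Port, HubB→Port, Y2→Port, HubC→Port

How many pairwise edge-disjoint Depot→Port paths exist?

5

Assign every edge capacity 1; by Menger, the answer equals the max flow.
Path Depot→Port (+1); total 1.
Path Depot→Y3→Port (+1); total 2.
Path Depot→Jct1→Port (+1); total 3.
Path Depot→HubB→Port (+1); total 4.
Path Depot→HubC→Port (+1); total 5.
No residual Depot→Port path; max flow = 5.
Certifying cut of size 5: {Depot→HubB, Depot→Jct1, Depot→Port, Depot→Y3, HubC→Port}.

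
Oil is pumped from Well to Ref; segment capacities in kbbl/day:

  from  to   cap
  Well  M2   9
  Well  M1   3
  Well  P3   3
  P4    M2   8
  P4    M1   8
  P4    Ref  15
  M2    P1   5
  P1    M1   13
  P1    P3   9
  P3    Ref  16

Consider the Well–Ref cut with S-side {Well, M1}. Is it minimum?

No — its capacity is 12, but the minimum cut has capacity 8.

Given cut capacity: 9 + 3 = 12.
Augment Well→P3→Ref: bottleneck 3, flow now 3.
Augment Well→M2→P1→P3→Ref: bottleneck 5, flow now 8.
No augmenting path remains; maximum flow = 8.
In the residual graph, reachable from Well: {Well, M2, M1}.
Min-cut edges: Well→P3 (3), M2→P1 (5); capacity 3 + 5 = 8.
Cut capacity 12 exceeds the max flow 8, so it is not minimum.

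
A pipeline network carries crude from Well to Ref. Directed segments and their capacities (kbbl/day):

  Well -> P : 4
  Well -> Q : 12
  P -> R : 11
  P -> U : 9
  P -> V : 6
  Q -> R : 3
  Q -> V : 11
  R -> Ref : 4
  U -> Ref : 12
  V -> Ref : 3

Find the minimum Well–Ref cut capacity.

Augment Well→P→R→Ref: bottleneck 4, flow now 4.
Augment Well→Q→V→Ref: bottleneck 3, flow now 7.
Augment Well→Q→R→P→U→Ref: bottleneck 3, flow now 10. (uses reverse residual edge)
No augmenting path remains; maximum flow = 10.
By max-flow min-cut, the minimum cut capacity equals the max flow.
In the residual graph, reachable from Well: {Well, Q, V}.
Min-cut edges: Well→P (4), Q→R (3), V→Ref (3); capacity 4 + 3 + 3 = 10.

10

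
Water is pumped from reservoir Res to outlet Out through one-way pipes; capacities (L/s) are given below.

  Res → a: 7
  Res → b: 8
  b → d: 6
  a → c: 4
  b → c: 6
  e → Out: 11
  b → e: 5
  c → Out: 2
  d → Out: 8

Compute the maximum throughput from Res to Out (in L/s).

10

Augment Res→a→c→Out: bottleneck 2, flow now 2.
Augment Res→b→d→Out: bottleneck 6, flow now 8.
Augment Res→b→e→Out: bottleneck 2, flow now 10.
No augmenting path remains; maximum flow = 10.
In the residual graph, reachable from Res: {Res, a, c}.
Min-cut edges: Res→b (8), c→Out (2); capacity 8 + 2 = 10.
This cut is saturated, so no flow can exceed 10.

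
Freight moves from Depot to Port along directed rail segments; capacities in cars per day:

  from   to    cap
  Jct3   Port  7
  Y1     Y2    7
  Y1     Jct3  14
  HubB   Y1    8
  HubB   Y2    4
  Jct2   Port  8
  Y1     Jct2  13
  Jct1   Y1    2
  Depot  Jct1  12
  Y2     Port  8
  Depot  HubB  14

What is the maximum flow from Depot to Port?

Augment Depot→HubB→Y2→Port: bottleneck 4, flow now 4.
Augment Depot→HubB→Y1→Y2→Port: bottleneck 4, flow now 8.
Augment Depot→HubB→Y1→Jct2→Port: bottleneck 4, flow now 12.
Augment Depot→Jct1→Y1→Jct2→Port: bottleneck 2, flow now 14.
No augmenting path remains; maximum flow = 14.
In the residual graph, reachable from Depot: {Depot, HubB, Jct1}.
Min-cut edges: HubB→Y1 (8), HubB→Y2 (4), Jct1→Y1 (2); capacity 8 + 4 + 2 = 14.
This cut is saturated, so no flow can exceed 14.

14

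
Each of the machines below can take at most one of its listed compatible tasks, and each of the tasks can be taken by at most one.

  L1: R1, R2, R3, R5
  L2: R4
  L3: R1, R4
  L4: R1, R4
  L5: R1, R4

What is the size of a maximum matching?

3

Unit-capacity flow: source→left, listed edges, right→sink; max matching = max flow.
Augmenting path L1→R1 (+1); matched 1.
Augmenting path L2→R4 (+1); matched 2.
Augmenting path L3→R1→L1→R2 (+1); matched 3.
No augmenting path remains; maximum matching = 3.
König certificate: {L1, R1, R4} is a vertex cover of size 3 (every listed pair touches it), so no matching can be larger.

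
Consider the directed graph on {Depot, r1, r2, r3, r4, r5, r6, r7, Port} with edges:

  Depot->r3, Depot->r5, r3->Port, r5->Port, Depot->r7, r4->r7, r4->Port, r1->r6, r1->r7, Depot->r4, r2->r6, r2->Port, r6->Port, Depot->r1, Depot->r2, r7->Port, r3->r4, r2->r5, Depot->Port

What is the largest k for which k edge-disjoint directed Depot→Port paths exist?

Assign every edge capacity 1; by Menger, the answer equals the max flow.
Path Depot→Port (+1); total 1.
Path Depot→r2→Port (+1); total 2.
Path Depot→r3→Port (+1); total 3.
Path Depot→r4→Port (+1); total 4.
Path Depot→r5→Port (+1); total 5.
Path Depot→r7→Port (+1); total 6.
Path Depot→r1→r6→Port (+1); total 7.
No residual Depot→Port path; max flow = 7.
Certifying cut of size 7: {Depot→Port, Depot→r1, Depot→r2, Depot→r3, Depot→r4, Depot→r5, Depot→r7}.

7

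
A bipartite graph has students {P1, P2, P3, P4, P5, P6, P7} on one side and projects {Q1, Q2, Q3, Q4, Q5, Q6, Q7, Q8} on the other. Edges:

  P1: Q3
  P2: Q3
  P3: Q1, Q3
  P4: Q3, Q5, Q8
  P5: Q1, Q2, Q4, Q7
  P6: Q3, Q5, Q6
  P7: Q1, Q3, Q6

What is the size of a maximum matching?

6

Unit-capacity flow: source→left, listed edges, right→sink; max matching = max flow.
Augmenting path P1→Q3 (+1); matched 1.
Augmenting path P3→Q1 (+1); matched 2.
Augmenting path P4→Q5 (+1); matched 3.
Augmenting path P5→Q2 (+1); matched 4.
Augmenting path P6→Q6 (+1); matched 5.
Augmenting path P7→Q6→P6→Q5→P4→Q8 (+1); matched 6.
No augmenting path remains; maximum matching = 6.
König certificate: {P3, P4, P5, P6, P7, Q3} is a vertex cover of size 6 (every listed pair touches it), so no matching can be larger.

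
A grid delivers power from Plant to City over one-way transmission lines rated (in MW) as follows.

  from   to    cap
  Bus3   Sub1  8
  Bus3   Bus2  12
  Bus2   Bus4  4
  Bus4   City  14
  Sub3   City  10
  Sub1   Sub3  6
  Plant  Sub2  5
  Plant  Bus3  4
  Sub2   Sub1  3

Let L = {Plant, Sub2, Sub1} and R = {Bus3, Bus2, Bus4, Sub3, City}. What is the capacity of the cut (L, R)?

Edges leaving {Plant, Sub2, Sub1}: Plant→Bus3 (4), Sub1→Sub3 (6).
Cut capacity = 4 + 6 = 10.

10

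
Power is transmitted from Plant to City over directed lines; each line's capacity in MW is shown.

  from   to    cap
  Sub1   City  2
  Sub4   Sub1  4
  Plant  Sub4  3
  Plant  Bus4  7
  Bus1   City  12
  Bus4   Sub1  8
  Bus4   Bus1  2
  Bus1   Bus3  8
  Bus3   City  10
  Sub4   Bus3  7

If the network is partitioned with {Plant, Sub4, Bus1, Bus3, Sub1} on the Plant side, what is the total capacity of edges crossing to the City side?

31

Edges leaving {Plant, Sub4, Bus1, Bus3, Sub1}: Plant→Bus4 (7), Bus1→City (12), Bus3→City (10), Sub1→City (2).
Cut capacity = 7 + 12 + 10 + 2 = 31.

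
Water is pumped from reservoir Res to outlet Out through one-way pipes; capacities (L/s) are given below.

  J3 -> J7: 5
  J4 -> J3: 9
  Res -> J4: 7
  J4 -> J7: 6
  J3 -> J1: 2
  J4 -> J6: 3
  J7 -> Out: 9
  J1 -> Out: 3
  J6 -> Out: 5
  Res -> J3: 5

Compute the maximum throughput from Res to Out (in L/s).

Augment Res→J3→J1→Out: bottleneck 2, flow now 2.
Augment Res→J3→J7→Out: bottleneck 3, flow now 5.
Augment Res→J4→J6→Out: bottleneck 3, flow now 8.
Augment Res→J4→J7→Out: bottleneck 4, flow now 12.
No augmenting path remains; maximum flow = 12.
In the residual graph, reachable from Res: {Res}.
Min-cut edges: Res→J3 (5), Res→J4 (7); capacity 5 + 7 = 12.
This cut is saturated, so no flow can exceed 12.

12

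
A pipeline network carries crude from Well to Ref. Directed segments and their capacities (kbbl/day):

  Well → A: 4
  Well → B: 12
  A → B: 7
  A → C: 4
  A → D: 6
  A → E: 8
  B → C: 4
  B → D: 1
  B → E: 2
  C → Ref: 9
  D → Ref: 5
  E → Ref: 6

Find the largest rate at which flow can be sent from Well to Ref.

Augment Well→A→C→Ref: bottleneck 4, flow now 4.
Augment Well→B→C→Ref: bottleneck 4, flow now 8.
Augment Well→B→D→Ref: bottleneck 1, flow now 9.
Augment Well→B→E→Ref: bottleneck 2, flow now 11.
No augmenting path remains; maximum flow = 11.
In the residual graph, reachable from Well: {Well, B}.
Min-cut edges: Well→A (4), B→C (4), B→D (1), B→E (2); capacity 4 + 4 + 1 + 2 = 11.
This cut is saturated, so no flow can exceed 11.

11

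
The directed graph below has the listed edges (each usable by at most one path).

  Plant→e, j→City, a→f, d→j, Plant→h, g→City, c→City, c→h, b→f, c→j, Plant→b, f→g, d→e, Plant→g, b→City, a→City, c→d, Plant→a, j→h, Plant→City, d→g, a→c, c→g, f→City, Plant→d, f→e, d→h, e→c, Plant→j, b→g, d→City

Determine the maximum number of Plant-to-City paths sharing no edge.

7

Assign every edge capacity 1; by Menger, the answer equals the max flow.
Path Plant→City (+1); total 1.
Path Plant→a→City (+1); total 2.
Path Plant→b→City (+1); total 3.
Path Plant→d→City (+1); total 4.
Path Plant→g→City (+1); total 5.
Path Plant→j→City (+1); total 6.
Path Plant→e→c→City (+1); total 7.
No residual Plant→City path; max flow = 7.
Certifying cut of size 7: {Plant→City, Plant→a, Plant→b, Plant→d, Plant→e, Plant→g, Plant→j}.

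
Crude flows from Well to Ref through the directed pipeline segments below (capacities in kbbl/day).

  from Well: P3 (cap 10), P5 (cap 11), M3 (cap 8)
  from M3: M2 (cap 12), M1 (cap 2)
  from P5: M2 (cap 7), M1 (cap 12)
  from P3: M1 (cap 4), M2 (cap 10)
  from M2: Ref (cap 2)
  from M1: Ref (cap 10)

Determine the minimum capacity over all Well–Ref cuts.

Augment Well→M3→M2→Ref: bottleneck 2, flow now 2.
Augment Well→M3→M1→Ref: bottleneck 2, flow now 4.
Augment Well→P5→M1→Ref: bottleneck 8, flow now 12.
No augmenting path remains; maximum flow = 12.
By max-flow min-cut, the minimum cut capacity equals the max flow.
In the residual graph, reachable from Well: {Well, M3, P5, P3, M2, M1}.
Min-cut edges: M2→Ref (2), M1→Ref (10); capacity 2 + 10 = 12.

12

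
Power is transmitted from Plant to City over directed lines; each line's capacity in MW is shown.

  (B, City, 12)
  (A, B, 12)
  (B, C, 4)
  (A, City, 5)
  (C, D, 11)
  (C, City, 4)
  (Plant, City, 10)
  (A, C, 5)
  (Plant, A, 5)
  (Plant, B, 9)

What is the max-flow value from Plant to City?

Augment Plant→City: bottleneck 10, flow now 10.
Augment Plant→A→City: bottleneck 5, flow now 15.
Augment Plant→B→City: bottleneck 9, flow now 24.
No augmenting path remains; maximum flow = 24.
In the residual graph, reachable from Plant: {Plant}.
Min-cut edges: Plant→A (5), Plant→B (9), Plant→City (10); capacity 5 + 9 + 10 = 24.
This cut is saturated, so no flow can exceed 24.

24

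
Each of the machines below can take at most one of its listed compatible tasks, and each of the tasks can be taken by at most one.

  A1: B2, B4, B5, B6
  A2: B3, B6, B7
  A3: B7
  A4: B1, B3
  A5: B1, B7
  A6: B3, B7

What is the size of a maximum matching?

5

Unit-capacity flow: source→left, listed edges, right→sink; max matching = max flow.
Augmenting path A1→B2 (+1); matched 1.
Augmenting path A2→B3 (+1); matched 2.
Augmenting path A3→B7 (+1); matched 3.
Augmenting path A4→B1 (+1); matched 4.
Augmenting path A6→B3→A2→B6 (+1); matched 5.
No augmenting path remains; maximum matching = 5.
König certificate: {A1, A2, B1, B3, B7} is a vertex cover of size 5 (every listed pair touches it), so no matching can be larger.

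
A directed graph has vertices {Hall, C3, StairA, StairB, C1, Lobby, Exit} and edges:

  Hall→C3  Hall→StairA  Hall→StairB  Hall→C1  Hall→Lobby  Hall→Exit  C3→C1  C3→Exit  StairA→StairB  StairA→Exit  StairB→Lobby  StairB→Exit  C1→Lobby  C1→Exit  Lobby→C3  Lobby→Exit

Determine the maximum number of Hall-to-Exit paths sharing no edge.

6

Assign every edge capacity 1; by Menger, the answer equals the max flow.
Path Hall→Exit (+1); total 1.
Path Hall→C3→Exit (+1); total 2.
Path Hall→StairA→Exit (+1); total 3.
Path Hall→StairB→Exit (+1); total 4.
Path Hall→C1→Exit (+1); total 5.
Path Hall→Lobby→Exit (+1); total 6.
No residual Hall→Exit path; max flow = 6.
Certifying cut of size 6: {Hall→C1, Hall→C3, Hall→Exit, Hall→Lobby, Hall→StairA, Hall→StairB}.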